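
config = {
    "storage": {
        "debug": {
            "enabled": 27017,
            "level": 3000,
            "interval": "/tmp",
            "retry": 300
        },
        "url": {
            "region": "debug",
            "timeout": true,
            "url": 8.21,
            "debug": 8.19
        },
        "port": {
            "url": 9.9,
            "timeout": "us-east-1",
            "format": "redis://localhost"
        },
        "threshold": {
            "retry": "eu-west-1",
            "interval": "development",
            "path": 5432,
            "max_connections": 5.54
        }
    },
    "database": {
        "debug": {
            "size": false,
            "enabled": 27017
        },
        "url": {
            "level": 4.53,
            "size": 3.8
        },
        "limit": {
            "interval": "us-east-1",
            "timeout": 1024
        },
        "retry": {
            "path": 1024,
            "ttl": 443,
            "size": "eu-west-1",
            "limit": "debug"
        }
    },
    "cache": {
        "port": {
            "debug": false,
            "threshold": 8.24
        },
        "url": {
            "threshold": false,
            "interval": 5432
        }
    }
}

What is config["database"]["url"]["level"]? 4.53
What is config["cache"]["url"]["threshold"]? False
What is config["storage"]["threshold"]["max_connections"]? 5.54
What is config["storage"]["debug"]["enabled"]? 27017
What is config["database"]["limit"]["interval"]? "us-east-1"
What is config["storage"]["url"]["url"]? 8.21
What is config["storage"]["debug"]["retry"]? 300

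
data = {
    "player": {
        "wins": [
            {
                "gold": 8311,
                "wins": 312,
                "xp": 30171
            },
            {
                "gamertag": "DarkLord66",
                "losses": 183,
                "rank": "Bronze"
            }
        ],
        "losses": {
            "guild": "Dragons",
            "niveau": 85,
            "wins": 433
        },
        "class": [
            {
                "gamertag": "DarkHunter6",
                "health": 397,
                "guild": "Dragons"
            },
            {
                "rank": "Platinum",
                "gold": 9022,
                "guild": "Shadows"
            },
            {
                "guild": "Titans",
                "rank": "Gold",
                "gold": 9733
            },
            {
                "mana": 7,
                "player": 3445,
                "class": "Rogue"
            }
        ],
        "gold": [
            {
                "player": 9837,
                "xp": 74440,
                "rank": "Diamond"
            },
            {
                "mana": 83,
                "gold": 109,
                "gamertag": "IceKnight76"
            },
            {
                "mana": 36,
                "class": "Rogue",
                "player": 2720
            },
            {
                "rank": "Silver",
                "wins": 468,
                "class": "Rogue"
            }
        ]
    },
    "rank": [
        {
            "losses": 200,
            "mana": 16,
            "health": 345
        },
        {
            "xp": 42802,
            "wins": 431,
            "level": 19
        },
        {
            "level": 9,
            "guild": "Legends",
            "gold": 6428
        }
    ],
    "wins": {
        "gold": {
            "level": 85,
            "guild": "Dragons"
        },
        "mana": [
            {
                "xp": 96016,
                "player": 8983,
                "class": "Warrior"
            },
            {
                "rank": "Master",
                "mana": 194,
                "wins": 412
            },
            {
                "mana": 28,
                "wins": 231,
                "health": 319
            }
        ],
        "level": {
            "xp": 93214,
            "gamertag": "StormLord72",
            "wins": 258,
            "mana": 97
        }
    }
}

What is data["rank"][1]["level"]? 19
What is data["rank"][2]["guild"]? "Legends"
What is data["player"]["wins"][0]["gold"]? 8311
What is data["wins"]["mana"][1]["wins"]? 412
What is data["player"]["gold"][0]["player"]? 9837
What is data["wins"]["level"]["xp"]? 93214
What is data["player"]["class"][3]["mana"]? 7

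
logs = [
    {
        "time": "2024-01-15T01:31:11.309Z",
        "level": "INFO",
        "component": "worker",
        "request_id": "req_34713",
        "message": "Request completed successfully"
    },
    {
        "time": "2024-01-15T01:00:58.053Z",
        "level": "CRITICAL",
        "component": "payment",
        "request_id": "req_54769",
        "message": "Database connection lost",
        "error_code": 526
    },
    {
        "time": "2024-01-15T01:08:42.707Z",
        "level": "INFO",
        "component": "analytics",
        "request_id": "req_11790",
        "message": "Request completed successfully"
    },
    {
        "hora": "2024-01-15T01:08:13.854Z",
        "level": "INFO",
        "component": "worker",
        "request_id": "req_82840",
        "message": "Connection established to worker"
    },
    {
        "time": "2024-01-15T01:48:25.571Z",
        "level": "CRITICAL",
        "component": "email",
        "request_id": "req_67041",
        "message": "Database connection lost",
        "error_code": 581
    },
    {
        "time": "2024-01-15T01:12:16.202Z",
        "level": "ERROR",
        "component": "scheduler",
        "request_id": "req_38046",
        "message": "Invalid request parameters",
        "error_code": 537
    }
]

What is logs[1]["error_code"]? 526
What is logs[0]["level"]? "INFO"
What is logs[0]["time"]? "2024-01-15T01:31:11.309Z"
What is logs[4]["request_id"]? "req_67041"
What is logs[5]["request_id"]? "req_38046"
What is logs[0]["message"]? "Request completed successfully"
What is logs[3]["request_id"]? "req_82840"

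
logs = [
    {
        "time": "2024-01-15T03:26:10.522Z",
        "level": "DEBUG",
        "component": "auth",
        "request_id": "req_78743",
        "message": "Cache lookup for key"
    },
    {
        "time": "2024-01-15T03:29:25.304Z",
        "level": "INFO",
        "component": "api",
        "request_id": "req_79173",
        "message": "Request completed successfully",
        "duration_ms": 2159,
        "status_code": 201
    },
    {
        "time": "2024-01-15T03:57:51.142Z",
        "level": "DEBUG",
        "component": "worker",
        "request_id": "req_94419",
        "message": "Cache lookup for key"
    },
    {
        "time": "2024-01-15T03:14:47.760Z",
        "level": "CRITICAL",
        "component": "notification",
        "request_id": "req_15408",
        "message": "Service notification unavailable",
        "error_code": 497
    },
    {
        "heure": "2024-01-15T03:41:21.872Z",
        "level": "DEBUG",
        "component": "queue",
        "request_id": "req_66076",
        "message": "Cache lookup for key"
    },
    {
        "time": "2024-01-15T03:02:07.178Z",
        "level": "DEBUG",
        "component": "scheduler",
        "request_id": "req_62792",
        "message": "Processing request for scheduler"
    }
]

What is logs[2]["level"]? "DEBUG"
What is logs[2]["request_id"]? "req_94419"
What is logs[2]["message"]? "Cache lookup for key"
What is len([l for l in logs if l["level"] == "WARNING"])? 0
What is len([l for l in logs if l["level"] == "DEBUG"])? 4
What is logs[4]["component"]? "queue"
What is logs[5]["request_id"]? "req_62792"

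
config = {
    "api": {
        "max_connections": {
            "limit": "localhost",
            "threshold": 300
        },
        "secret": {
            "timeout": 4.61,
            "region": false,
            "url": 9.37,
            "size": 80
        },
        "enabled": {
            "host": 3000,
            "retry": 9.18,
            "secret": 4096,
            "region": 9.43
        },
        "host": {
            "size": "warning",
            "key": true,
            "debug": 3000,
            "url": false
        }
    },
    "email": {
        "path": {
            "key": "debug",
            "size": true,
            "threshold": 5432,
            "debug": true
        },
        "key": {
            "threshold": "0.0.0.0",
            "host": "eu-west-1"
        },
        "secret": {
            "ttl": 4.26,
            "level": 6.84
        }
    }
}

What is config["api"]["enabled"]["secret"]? 4096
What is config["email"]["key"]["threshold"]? "0.0.0.0"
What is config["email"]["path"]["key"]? "debug"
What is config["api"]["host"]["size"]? "warning"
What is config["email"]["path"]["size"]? True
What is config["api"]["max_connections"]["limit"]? "localhost"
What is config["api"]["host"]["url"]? False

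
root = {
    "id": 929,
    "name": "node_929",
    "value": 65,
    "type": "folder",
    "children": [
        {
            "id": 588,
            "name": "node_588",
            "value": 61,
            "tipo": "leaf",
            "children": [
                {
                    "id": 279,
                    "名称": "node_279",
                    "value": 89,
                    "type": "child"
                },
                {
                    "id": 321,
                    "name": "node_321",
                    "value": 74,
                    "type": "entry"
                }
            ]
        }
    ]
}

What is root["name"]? "node_929"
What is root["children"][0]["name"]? "node_588"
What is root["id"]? 929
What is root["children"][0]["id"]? 588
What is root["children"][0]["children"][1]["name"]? "node_321"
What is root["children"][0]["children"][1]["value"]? 74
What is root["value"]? 65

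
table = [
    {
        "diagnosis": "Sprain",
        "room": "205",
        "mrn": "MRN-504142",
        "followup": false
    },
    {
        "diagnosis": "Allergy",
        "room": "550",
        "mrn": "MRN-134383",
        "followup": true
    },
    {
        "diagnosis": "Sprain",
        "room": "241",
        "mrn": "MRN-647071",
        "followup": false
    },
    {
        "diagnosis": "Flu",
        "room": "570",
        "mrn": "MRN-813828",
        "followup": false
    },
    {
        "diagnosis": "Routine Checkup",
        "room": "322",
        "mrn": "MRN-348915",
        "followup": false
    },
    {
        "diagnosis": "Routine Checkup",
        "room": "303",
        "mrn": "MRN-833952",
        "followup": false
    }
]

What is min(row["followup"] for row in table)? False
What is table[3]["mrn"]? "MRN-813828"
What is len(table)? 6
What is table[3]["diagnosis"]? "Flu"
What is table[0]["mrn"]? "MRN-504142"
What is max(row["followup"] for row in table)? True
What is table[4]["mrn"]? "MRN-348915"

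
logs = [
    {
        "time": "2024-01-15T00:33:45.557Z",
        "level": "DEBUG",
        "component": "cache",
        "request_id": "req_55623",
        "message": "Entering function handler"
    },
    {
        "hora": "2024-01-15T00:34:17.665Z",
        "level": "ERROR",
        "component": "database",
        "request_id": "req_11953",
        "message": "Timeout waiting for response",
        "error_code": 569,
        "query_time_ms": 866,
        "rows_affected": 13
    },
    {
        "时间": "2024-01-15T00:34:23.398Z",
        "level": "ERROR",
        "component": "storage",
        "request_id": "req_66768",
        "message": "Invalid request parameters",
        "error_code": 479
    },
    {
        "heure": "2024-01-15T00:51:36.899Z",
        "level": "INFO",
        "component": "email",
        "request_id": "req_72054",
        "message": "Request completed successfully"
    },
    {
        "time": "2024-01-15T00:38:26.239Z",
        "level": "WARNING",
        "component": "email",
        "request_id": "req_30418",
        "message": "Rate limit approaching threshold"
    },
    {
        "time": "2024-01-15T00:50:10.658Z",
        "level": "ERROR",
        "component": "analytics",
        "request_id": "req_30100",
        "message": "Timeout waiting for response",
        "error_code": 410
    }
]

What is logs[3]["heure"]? "2024-01-15T00:51:36.899Z"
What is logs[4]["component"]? "email"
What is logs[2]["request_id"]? "req_66768"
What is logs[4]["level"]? "WARNING"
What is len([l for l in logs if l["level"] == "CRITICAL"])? 0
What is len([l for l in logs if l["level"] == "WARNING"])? 1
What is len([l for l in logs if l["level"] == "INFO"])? 1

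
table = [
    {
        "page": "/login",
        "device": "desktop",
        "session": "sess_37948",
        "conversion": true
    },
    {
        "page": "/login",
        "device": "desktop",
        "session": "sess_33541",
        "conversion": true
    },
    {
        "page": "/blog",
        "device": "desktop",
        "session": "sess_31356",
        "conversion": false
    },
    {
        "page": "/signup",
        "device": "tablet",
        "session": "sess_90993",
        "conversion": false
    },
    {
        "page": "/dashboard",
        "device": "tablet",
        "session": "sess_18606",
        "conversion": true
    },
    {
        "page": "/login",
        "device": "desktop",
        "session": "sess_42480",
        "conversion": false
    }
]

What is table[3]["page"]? "/signup"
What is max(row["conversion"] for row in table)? True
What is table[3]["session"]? "sess_90993"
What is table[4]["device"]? "tablet"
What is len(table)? 6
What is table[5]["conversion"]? False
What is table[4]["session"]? "sess_18606"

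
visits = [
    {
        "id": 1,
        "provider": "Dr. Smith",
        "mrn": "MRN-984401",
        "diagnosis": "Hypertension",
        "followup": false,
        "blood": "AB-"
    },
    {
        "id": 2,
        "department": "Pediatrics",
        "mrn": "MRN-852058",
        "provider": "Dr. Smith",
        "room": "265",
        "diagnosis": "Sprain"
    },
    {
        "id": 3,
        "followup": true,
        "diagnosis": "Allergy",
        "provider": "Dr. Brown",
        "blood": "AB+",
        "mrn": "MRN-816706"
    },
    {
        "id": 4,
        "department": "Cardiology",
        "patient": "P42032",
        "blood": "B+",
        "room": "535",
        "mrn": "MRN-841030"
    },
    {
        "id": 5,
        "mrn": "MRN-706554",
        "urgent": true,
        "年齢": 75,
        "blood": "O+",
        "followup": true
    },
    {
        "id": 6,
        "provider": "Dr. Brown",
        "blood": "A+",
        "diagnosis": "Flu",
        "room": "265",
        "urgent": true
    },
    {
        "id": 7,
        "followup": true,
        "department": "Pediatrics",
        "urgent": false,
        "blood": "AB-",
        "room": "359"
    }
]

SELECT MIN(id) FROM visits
1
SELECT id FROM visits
[1, 2, 3, 4, 5, 6, 7]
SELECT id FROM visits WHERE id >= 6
[6, 7]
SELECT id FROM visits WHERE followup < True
[1]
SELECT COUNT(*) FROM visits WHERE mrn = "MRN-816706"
1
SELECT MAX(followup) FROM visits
True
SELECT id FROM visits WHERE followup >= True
[3, 5, 7]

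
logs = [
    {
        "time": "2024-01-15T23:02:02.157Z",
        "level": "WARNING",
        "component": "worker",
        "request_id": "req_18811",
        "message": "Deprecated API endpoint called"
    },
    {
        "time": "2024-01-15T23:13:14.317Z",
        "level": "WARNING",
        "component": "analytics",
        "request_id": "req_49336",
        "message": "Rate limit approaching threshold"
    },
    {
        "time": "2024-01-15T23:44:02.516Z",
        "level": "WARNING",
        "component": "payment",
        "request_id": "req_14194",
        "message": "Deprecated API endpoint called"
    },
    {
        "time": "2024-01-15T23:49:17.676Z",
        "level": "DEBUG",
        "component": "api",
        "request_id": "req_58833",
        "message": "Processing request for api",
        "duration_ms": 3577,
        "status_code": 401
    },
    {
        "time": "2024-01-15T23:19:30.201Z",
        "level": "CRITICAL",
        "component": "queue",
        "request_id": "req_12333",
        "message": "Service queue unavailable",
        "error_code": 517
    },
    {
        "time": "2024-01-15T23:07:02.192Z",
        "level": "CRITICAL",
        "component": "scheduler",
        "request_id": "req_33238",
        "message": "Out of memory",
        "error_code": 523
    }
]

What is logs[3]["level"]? "DEBUG"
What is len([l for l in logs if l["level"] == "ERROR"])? 0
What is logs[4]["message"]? "Service queue unavailable"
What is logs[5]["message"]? "Out of memory"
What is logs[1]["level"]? "WARNING"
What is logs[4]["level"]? "CRITICAL"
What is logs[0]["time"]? "2024-01-15T23:02:02.157Z"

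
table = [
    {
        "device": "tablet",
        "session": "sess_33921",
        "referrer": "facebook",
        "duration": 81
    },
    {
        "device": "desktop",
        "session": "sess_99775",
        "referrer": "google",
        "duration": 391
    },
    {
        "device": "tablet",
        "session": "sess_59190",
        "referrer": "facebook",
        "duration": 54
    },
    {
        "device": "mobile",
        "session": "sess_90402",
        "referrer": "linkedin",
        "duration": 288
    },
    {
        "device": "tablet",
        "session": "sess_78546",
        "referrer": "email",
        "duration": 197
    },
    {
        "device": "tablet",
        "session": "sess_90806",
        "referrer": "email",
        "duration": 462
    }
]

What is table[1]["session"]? "sess_99775"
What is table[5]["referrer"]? "email"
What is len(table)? 6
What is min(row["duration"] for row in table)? 54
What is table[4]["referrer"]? "email"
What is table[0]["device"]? "tablet"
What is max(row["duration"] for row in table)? 462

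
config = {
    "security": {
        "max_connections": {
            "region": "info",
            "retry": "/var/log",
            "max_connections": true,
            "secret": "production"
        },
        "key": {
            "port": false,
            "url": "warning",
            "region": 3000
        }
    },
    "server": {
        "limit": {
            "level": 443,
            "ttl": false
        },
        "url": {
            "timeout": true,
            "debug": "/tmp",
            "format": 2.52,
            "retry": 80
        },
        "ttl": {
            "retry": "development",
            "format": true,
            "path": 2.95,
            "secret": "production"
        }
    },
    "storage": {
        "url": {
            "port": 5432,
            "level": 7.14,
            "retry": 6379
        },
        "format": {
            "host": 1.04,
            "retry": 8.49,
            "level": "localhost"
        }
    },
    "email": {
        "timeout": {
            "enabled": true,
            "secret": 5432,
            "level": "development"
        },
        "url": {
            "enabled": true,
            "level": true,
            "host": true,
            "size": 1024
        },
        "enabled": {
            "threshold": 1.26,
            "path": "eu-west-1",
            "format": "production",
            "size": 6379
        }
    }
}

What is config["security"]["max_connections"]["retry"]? "/var/log"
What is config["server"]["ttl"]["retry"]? "development"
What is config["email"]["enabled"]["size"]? 6379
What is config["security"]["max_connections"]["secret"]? "production"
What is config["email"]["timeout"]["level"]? "development"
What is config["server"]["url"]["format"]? 2.52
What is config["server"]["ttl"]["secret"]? "production"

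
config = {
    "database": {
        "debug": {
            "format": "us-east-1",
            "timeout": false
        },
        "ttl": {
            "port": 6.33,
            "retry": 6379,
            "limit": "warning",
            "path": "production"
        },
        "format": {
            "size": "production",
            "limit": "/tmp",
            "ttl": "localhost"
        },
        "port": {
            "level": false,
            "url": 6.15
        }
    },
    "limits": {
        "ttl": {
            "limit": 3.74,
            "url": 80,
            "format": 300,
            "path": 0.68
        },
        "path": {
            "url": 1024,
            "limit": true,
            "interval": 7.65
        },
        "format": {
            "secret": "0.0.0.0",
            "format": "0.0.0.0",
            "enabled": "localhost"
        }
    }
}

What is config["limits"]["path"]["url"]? 1024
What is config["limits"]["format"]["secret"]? "0.0.0.0"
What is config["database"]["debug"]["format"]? "us-east-1"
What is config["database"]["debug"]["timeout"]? False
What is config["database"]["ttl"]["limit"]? "warning"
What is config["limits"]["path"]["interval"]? 7.65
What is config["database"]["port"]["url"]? 6.15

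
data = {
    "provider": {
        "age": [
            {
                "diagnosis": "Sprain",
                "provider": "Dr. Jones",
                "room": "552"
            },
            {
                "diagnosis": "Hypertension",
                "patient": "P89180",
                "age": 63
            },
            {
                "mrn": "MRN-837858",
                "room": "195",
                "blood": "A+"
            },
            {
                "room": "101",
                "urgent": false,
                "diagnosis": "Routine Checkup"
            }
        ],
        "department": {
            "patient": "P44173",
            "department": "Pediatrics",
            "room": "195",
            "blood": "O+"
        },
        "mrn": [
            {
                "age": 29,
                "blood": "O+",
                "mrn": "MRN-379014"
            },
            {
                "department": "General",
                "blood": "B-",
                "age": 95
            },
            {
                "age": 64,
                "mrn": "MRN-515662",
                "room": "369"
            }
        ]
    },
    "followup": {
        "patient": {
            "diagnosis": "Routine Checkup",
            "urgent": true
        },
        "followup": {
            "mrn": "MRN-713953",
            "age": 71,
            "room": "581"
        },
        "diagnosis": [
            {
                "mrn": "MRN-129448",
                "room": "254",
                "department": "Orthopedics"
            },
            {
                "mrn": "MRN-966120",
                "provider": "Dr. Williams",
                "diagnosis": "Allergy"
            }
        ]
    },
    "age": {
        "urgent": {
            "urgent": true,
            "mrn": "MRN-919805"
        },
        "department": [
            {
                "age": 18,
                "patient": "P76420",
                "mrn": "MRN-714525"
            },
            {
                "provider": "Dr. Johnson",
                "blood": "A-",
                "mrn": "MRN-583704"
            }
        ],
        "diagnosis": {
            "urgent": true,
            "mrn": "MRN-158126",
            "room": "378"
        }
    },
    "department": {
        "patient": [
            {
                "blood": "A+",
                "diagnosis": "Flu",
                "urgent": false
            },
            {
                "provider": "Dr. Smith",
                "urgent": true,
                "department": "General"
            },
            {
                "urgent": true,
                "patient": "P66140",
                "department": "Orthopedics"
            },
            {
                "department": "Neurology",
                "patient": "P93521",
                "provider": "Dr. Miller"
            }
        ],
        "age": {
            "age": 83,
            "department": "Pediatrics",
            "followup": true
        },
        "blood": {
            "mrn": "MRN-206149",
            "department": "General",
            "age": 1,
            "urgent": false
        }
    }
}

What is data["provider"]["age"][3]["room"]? "101"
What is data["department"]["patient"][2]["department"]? "Orthopedics"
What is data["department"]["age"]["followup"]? True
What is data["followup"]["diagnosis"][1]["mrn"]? "MRN-966120"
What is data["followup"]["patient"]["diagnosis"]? "Routine Checkup"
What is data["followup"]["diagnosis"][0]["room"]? "254"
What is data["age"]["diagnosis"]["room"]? "378"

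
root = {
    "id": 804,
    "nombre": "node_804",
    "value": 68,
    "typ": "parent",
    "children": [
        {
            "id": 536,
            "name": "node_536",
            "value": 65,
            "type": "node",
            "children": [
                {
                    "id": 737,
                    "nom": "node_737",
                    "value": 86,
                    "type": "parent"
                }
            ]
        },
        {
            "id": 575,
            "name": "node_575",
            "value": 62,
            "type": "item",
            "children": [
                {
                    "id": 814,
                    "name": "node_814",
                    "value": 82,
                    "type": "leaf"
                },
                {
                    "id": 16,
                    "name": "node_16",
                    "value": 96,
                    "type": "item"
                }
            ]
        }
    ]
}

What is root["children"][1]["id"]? 575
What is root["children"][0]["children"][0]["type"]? "parent"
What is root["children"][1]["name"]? "node_575"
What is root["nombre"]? "node_804"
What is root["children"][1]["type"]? "item"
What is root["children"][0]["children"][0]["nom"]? "node_737"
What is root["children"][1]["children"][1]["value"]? 96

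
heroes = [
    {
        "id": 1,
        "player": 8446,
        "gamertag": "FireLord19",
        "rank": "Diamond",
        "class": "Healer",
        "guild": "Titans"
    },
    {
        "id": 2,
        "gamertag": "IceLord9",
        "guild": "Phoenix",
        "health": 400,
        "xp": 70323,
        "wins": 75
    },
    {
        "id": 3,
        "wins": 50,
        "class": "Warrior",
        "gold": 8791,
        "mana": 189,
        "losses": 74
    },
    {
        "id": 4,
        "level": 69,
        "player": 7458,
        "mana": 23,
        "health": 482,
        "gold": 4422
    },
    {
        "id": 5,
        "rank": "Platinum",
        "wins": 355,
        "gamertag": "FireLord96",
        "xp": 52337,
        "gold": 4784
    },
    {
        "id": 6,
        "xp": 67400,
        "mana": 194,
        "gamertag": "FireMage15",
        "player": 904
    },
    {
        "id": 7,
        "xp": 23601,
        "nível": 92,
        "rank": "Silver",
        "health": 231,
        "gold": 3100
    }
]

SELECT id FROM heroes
[1, 2, 3, 4, 5, 6, 7]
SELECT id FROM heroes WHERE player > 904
[1, 4]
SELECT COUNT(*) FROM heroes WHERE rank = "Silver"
1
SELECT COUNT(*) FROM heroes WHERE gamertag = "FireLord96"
1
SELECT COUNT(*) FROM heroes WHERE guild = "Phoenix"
1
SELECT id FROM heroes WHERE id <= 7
[1, 2, 3, 4, 5, 6, 7]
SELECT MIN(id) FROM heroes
1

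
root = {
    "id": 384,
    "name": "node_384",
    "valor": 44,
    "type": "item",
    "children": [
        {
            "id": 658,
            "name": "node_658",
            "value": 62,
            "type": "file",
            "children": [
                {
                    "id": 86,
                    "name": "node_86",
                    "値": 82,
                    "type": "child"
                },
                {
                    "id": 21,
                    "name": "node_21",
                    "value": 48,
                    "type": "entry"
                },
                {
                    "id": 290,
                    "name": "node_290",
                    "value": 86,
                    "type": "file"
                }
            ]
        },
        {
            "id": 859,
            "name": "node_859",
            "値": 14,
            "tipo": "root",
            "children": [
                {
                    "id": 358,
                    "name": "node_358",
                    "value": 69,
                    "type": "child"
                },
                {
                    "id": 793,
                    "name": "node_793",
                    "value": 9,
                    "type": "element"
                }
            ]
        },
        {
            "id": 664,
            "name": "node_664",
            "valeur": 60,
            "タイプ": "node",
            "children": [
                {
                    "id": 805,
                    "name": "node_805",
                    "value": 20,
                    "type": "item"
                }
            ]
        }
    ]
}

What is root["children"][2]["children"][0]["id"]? 805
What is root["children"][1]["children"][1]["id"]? 793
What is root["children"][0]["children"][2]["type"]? "file"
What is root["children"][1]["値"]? 14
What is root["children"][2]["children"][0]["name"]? "node_805"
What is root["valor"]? 44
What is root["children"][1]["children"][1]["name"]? "node_793"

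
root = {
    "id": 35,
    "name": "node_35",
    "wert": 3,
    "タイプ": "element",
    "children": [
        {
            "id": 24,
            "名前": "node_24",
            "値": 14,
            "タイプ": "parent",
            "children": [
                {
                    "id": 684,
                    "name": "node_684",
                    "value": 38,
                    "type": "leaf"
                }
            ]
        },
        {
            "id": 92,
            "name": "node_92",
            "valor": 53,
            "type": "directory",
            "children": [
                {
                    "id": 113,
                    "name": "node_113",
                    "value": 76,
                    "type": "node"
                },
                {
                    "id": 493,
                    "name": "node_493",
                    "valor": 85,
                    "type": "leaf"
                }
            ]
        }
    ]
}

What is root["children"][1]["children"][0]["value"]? 76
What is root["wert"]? 3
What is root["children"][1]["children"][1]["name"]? "node_493"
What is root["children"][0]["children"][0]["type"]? "leaf"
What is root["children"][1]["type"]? "directory"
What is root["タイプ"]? "element"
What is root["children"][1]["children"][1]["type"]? "leaf"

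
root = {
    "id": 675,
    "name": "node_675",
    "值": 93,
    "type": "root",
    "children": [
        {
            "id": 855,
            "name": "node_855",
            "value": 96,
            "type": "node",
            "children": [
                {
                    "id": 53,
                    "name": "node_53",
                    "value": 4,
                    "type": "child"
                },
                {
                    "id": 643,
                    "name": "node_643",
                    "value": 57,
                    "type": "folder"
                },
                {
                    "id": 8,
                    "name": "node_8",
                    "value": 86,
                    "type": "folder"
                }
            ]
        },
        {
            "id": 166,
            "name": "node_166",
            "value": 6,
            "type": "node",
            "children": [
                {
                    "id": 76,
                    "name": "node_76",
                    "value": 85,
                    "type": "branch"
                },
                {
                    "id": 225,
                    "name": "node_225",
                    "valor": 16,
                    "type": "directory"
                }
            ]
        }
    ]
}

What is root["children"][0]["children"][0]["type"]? "child"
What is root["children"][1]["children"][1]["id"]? 225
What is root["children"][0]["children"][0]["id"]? 53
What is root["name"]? "node_675"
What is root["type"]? "root"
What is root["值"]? 93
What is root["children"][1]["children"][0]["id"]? 76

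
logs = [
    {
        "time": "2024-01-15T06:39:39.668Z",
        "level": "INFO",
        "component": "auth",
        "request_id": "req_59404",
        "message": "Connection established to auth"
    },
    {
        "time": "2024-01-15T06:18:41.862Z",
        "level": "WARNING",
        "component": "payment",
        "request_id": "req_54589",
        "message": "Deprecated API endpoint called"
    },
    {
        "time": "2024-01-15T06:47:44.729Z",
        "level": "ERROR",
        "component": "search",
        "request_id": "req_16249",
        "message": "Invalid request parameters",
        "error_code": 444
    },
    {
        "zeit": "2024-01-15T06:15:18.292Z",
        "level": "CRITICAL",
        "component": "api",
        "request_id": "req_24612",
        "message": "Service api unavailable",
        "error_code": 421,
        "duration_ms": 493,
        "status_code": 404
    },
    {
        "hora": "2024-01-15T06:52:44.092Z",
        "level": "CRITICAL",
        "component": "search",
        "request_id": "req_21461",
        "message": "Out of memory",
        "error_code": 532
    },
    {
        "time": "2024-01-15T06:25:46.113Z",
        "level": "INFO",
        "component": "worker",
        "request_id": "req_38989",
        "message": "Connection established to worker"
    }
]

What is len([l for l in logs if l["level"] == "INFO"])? 2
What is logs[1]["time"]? "2024-01-15T06:18:41.862Z"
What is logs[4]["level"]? "CRITICAL"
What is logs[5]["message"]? "Connection established to worker"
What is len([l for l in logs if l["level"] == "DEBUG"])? 0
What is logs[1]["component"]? "payment"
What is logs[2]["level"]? "ERROR"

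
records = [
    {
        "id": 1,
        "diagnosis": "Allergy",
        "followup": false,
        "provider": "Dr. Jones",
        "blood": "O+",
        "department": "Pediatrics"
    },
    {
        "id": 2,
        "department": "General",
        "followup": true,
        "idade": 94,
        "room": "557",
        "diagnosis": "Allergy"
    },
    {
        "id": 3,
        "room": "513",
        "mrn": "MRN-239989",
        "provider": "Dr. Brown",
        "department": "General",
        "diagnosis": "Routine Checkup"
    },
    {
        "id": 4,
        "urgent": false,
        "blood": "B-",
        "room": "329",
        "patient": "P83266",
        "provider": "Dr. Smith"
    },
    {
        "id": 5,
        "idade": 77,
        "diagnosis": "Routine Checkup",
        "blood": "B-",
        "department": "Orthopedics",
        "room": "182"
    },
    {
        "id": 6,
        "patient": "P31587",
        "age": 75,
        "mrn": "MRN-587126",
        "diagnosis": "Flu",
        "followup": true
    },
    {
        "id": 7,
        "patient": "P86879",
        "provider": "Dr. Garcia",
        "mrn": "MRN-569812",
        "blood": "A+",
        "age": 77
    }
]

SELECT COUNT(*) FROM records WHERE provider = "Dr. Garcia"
1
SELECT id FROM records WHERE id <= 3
[1, 2, 3]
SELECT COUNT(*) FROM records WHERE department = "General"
2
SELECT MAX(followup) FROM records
True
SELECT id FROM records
[1, 2, 3, 4, 5, 6, 7]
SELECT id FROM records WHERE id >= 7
[7]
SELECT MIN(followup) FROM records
False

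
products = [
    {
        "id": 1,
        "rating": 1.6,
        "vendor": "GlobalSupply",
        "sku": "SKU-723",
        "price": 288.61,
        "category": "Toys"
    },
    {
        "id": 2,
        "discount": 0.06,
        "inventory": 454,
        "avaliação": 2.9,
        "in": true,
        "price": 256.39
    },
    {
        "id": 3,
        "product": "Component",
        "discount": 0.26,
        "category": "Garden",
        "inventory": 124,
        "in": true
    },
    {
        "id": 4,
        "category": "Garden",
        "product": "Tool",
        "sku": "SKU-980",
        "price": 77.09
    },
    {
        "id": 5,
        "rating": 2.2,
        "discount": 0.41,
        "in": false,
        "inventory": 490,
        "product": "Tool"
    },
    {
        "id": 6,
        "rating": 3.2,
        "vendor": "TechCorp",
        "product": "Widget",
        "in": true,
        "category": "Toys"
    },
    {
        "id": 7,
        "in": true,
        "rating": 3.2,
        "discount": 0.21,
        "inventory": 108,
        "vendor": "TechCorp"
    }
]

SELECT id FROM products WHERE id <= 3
[1, 2, 3]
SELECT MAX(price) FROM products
288.61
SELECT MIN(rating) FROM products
1.6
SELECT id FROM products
[1, 2, 3, 4, 5, 6, 7]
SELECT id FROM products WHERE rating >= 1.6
[1, 5, 6, 7]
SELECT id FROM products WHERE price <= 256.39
[2, 4]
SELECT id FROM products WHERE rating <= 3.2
[1, 5, 6, 7]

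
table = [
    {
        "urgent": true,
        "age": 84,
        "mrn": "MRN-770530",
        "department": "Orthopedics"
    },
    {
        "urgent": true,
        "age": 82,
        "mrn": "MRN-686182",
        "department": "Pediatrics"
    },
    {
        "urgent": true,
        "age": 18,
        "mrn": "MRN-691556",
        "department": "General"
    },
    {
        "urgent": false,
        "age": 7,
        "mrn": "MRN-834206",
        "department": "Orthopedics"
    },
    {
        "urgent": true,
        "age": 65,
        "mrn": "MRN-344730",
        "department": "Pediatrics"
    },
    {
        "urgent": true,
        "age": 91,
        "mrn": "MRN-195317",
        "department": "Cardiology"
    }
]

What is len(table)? 6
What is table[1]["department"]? "Pediatrics"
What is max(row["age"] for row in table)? 91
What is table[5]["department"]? "Cardiology"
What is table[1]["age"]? 82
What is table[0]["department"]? "Orthopedics"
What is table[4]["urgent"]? True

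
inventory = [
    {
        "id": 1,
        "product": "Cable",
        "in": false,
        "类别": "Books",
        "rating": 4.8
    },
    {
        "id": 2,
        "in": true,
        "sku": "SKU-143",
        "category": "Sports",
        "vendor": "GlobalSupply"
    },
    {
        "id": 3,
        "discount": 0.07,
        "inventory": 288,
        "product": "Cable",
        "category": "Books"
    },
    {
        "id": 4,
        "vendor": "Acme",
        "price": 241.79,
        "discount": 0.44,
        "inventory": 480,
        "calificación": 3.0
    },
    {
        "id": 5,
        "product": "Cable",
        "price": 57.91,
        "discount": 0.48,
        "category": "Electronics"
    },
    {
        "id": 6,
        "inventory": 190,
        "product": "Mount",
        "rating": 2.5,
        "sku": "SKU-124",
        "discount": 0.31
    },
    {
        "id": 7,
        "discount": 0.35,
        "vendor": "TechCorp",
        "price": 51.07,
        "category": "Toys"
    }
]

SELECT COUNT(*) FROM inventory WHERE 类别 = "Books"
1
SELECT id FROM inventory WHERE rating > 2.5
[1]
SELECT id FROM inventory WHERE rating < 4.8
[6]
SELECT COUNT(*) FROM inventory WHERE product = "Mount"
1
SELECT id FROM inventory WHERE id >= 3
[3, 4, 5, 6, 7]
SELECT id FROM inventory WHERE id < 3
[1, 2]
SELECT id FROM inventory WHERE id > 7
[]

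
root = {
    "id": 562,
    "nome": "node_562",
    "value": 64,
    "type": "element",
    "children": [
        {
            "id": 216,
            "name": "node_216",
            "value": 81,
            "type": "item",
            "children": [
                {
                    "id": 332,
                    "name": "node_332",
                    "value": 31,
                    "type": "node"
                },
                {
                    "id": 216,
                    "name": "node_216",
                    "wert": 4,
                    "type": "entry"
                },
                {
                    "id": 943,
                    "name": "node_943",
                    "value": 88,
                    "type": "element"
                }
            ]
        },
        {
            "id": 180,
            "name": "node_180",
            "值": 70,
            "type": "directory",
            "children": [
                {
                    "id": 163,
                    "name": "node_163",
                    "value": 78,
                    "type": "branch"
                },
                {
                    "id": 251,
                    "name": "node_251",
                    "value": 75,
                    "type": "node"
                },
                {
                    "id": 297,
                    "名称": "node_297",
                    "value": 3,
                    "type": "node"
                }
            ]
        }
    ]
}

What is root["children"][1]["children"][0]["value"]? 78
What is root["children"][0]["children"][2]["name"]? "node_943"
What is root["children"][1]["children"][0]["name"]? "node_163"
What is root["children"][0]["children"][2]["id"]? 943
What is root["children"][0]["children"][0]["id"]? 332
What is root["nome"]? "node_562"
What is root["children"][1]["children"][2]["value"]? 3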